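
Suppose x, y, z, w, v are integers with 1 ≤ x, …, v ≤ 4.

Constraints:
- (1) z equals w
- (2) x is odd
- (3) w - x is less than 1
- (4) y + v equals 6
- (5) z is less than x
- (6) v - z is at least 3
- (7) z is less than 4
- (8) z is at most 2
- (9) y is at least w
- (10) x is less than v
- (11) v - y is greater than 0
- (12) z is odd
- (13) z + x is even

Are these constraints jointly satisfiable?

Satisfiable

Setting (x, y, z, w, v) = (3, 2, 1, 1, 4) satisfies everything: constraint 3: w - x = -2; constraint 4: y + v = 6, and the others follow.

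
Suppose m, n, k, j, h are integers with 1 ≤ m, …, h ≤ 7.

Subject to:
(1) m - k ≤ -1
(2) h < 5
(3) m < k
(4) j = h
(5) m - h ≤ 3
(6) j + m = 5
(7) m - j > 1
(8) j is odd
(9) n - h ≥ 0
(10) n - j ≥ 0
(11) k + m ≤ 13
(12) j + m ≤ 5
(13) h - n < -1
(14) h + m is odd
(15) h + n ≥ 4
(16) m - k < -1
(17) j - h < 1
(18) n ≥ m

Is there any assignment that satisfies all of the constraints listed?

The assignment m = 4, n = 4, k = 6, j = 1, h = 1 works:
  constraint 1 holds since m - k = -2.
  constraint 5 holds since m - h = 3.
The rest check out directly.

Satisfiable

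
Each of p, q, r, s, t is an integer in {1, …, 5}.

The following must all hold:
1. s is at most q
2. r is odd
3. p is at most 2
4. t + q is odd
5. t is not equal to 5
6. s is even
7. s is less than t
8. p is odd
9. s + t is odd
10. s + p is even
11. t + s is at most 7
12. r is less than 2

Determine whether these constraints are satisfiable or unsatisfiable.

Unsatisfiable

Constraint 6 makes s even and constraint 8 makes p odd, so s + p must be odd. Constraint 10 says s + p is even — contradiction.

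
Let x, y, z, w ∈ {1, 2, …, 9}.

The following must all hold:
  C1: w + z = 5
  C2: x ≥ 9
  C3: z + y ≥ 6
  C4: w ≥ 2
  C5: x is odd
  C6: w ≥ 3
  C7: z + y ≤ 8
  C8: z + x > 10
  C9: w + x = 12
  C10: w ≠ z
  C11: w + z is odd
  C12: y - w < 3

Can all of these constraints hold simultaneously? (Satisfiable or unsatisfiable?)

Setting (x, y, z, w) = (9, 4, 2, 3) satisfies everything: constraint 1: w + z = 5; constraint 3: z + y = 6, and the others follow.

Satisfiable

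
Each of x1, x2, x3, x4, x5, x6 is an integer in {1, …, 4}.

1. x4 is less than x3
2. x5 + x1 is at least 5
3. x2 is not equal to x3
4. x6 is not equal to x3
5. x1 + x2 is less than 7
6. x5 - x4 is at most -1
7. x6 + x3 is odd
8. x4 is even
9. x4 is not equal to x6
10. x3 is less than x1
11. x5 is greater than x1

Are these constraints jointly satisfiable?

Unsatisfiable

Constraints 1, 6, 10, and 11 give x1 < x5, x5 < x4, x4 < x3, x3 < x1. Chaining: x1 < x5 < x4 < x3 < x1, which forces x1 < x1 — impossible.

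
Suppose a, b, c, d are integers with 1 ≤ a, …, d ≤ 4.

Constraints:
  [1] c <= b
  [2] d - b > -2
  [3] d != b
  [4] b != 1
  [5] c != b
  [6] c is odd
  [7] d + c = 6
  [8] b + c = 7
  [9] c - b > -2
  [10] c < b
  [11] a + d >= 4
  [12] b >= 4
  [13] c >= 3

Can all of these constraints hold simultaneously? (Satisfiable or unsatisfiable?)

Try a = 3, b = 4, c = 3, d = 3.
Check constraint 2: d - b = -1; constraint 7: d + c = 6. The remaining constraints are straightforward to verify.

Satisfiable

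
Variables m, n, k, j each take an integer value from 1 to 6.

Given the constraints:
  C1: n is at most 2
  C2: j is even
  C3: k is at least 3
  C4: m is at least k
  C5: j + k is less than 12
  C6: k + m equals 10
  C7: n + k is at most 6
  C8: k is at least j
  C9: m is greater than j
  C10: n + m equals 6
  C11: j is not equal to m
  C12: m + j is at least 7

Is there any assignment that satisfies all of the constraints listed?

The assignment m = 5, n = 1, k = 5, j = 4 works:
  constraint 5 holds since j + k = 9.
  constraint 6 holds since k + m = 10.
The rest check out directly.

Satisfiable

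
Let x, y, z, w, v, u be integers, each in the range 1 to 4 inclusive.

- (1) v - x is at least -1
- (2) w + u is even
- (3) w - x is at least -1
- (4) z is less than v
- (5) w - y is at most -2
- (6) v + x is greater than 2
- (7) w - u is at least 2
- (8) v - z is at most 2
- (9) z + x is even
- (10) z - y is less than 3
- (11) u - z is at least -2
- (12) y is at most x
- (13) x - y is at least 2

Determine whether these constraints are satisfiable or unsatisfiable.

Constraints 1, 5, 7, 8, 11, and 13 give z − v ≥ -2, v − x ≥ -1, x − y ≥ 2, y − w ≥ 2, w − u ≥ 2, u − z ≥ -2.
Adding all 6 inequalities: the left sides telescope to 0, and the right sides sum to (-2) + (-1) + 2 + 2 + 2 + (-2) = 1. So 0 ≥ 1, which is false.

Unsatisfiable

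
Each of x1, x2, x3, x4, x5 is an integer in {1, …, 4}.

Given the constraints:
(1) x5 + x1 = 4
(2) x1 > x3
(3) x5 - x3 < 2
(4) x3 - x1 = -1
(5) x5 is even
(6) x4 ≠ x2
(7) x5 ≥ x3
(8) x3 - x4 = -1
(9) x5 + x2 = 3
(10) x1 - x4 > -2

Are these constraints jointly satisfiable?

Take x1 = 2, x2 = 1, x3 = 1, x4 = 2, x5 = 2. Then constraint 1: x5 + x1 = 4; constraint 3: x5 - x3 = 1; constraint 4: x3 - x1 = -1, and every other listed constraint is also met.

Satisfiable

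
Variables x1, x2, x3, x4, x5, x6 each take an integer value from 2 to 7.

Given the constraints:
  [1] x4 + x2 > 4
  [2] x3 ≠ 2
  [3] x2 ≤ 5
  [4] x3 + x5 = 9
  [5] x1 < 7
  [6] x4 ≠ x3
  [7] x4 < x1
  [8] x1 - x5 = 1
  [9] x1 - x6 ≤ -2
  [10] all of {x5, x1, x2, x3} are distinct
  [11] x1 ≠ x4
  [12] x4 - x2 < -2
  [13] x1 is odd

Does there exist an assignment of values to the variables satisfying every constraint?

Satisfiable

One satisfying assignment is x1 = 3, x2 = 5, x3 = 7, x4 = 2, x5 = 2, x6 = 7.
For the less obvious constraints — constraint 1: x4 + x2 = 7; constraint 4: x3 + x5 = 9; constraint 8: x1 - x5 = 1 — and the others hold by inspection.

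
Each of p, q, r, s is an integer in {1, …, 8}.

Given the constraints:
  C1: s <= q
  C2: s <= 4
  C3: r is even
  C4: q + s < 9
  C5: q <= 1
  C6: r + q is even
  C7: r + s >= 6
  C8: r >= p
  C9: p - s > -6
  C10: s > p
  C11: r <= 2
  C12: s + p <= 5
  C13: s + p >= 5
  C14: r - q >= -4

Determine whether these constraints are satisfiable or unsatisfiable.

Unsatisfiable

From constraints 1 and 5: s ≤ q ≤ 1. From constraints 8 and 11: p ≤ r ≤ 2. Hence s + p ≤ 3. But constraint 13 requires s + p ≥ 5, and 5 > 3. Contradiction.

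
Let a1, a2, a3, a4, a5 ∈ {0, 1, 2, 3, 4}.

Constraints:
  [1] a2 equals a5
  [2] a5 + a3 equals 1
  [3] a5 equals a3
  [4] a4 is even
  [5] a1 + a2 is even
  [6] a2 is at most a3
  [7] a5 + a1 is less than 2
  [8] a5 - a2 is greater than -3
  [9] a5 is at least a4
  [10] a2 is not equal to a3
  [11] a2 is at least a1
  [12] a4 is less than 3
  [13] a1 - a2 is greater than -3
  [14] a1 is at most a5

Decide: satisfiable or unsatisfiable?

From constraints 1 and 3, a2 = a5 = a3, so a2 = a3. But constraint 10 says a2 ≠ a3. Contradiction.

Unsatisfiable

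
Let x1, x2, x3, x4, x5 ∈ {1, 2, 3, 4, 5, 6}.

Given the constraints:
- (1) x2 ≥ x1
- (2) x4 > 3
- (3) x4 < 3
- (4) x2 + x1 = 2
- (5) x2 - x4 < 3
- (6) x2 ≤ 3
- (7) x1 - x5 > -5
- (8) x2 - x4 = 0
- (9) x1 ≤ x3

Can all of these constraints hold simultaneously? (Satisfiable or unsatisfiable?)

From constraint 2: x4 ≥ 4. From constraint 3: x4 ≤ 2. But 2 < 4, so no value of x4 works.

Unsatisfiable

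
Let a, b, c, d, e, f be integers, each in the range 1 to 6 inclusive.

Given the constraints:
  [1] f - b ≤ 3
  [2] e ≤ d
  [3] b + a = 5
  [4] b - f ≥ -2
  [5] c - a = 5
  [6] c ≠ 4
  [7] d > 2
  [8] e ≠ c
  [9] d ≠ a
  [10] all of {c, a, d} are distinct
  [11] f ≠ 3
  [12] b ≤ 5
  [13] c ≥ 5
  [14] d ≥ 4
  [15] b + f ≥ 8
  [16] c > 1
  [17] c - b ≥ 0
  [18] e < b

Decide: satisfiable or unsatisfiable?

Satisfiable

Take a = 1, b = 4, c = 6, d = 4, e = 1, f = 5. Then constraint 1: f - b = 1; constraint 3: b + a = 5; constraint 4: b - f = -1, and every other listed constraint is also met.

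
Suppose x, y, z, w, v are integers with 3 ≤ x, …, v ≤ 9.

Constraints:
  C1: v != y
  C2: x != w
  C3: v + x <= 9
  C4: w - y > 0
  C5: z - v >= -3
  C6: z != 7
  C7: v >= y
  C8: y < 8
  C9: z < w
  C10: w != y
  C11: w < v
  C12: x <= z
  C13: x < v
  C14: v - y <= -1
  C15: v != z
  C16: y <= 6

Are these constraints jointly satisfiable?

Constraints 4, 11, and 14 give y < w, w < v, v < y. Chaining: y < w < v < y, which forces y < y — impossible.

Unsatisfiable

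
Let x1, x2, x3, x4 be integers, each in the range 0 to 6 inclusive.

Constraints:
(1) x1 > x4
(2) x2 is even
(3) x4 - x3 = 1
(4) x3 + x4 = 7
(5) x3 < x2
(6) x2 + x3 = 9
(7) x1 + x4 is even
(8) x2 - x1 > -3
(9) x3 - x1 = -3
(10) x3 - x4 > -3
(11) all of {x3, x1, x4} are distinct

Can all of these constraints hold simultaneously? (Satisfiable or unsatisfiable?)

Satisfiable

Try x1 = 6, x2 = 6, x3 = 3, x4 = 4.
Check constraint 3: x4 - x3 = 1; constraint 4: x3 + x4 = 7. The remaining constraints are straightforward to verify.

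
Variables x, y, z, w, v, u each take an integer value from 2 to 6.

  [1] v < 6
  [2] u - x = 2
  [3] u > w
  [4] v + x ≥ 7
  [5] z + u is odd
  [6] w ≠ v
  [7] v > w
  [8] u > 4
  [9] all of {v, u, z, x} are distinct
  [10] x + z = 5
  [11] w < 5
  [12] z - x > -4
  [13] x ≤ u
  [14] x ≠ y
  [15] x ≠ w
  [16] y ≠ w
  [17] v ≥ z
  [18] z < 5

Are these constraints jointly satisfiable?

One satisfying assignment is x = 3, y = 5, z = 2, w = 2, v = 4, u = 5.
For the less obvious constraints — constraint 2: u - x = 2; constraint 4: v + x = 7; constraint 10: x + z = 5 — and the others hold by inspection.

Satisfiable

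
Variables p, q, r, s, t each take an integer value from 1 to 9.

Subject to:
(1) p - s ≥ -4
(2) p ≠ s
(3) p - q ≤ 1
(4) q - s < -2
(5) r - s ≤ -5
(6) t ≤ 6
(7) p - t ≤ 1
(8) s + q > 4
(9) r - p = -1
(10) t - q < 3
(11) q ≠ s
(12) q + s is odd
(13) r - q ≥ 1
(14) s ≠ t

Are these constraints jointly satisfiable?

Unsatisfiable

Constraints 1, 3, 5, and 13 give r − q ≥ 1, q − p ≥ -1, p − s ≥ -4, s − r ≥ 5.
Adding all 4 inequalities: the left sides telescope to 0, and the right sides sum to 1 + (-1) + (-4) + 5 = 1. So 0 ≥ 1, which is false.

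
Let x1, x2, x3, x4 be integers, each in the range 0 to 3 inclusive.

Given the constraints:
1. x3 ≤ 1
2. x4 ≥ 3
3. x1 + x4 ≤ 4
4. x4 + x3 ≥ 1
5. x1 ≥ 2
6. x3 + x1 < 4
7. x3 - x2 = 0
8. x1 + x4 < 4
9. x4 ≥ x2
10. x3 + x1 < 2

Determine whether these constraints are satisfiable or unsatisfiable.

From constraint 5: x1 ≥ 2. From constraint 2: x4 ≥ 3. Hence x1 + x4 ≥ 5. But constraint 3 requires x1 + x4 ≤ 4, and 4 < 5. Contradiction.

Unsatisfiable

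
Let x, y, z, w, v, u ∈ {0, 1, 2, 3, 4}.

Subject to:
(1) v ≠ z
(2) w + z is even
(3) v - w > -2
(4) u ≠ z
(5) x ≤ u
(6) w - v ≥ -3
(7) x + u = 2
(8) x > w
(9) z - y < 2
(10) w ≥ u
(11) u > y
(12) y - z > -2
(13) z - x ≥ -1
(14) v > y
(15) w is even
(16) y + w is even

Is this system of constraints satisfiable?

Unsatisfiable

Constraints 5, 8, and 10 give x ≤ u, u ≤ w, w < x. Chaining: x ≤ u ≤ w < x, which forces x < x — impossible.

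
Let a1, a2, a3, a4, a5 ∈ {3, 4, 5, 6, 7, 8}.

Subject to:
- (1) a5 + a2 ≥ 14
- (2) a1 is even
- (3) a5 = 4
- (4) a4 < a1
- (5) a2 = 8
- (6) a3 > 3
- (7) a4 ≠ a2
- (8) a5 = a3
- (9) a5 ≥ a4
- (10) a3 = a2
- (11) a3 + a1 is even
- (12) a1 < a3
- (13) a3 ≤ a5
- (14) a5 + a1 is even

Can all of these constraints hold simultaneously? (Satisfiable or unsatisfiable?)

Unsatisfiable

Constraint 3 fixes a5 = 4 and constraint 5 fixes a2 = 8. Constraints 8 and 10 give a5 = a3 = a2, so a5 = a2. But 4 ≠ 8 — contradiction.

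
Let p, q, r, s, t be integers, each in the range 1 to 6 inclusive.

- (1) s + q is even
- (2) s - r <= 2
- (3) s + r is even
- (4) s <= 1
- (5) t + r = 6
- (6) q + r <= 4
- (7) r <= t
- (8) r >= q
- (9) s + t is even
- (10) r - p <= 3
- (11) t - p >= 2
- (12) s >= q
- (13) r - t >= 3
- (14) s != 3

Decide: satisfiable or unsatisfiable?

Constraints 10, 11, and 13 give r − t ≥ 3, t − p ≥ 2, p − r ≥ -3.
Adding all 3 inequalities: the left sides telescope to 0, and the right sides sum to 3 + 2 + (-3) = 2. So 0 ≥ 2, which is false.

Unsatisfiable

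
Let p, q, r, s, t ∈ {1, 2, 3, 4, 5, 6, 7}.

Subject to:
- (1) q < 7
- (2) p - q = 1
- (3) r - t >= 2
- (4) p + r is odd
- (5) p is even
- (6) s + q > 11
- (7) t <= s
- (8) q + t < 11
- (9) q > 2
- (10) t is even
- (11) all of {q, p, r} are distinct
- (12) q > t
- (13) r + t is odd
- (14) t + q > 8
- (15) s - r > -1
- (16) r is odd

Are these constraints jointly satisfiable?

Satisfiable

One satisfying assignment is p = 6, q = 5, r = 7, s = 7, t = 4.
For the less obvious constraints — constraint 2: p - q = 1; constraint 3: r - t = 3; constraint 6: s + q = 12 — and the others hold by inspection.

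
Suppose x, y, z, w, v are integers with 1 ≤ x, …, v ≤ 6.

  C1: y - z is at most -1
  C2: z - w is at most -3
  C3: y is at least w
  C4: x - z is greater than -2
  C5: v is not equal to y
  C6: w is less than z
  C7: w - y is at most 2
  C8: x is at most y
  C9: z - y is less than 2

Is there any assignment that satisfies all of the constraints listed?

Constraints 1, 2, and 7 give w − z ≥ 3, z − y ≥ 1, y − w ≥ -2.
Adding all 3 inequalities: the left sides telescope to 0, and the right sides sum to 3 + 1 + (-2) = 2. So 0 ≥ 2, which is false.

Unsatisfiable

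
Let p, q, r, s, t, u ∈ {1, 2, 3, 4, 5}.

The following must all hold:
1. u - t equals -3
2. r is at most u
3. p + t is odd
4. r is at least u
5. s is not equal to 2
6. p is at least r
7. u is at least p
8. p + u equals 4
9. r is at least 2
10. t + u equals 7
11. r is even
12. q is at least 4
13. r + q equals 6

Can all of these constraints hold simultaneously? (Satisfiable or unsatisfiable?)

Satisfiable

Setting (p, q, r, s, t, u) = (2, 4, 2, 5, 5, 2) satisfies everything: constraint 1: u - t = -3; constraint 8: p + u = 4; constraint 10: t + u = 7, and the others follow.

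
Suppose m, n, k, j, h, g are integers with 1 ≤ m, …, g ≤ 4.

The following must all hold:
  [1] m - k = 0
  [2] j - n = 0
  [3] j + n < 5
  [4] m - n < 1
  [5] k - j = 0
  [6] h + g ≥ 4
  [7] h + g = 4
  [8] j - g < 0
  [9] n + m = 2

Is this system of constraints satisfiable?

Satisfiable

One satisfying assignment is m = 1, n = 1, k = 1, j = 1, h = 2, g = 2.
For the less obvious constraints — constraint 1: m - k = 0; constraint 2: j - n = 0 — and the others hold by inspection.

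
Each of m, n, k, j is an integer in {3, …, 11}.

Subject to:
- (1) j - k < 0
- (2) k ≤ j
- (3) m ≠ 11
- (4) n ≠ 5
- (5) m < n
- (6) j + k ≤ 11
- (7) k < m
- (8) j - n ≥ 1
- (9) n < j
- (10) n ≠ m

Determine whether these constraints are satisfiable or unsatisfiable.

Constraints 1, 5, 7, and 9 give j < k, k < m, m < n, n < j. Chaining: j < k < m < n < j, which forces j < j — impossible.

Unsatisfiable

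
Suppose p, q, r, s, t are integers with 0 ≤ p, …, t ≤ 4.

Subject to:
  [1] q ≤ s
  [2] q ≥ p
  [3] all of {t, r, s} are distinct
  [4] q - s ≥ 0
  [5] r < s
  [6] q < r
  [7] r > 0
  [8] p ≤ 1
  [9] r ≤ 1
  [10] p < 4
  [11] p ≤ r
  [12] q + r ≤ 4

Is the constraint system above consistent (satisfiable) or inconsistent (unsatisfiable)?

Unsatisfiable

Constraints 4, 5, and 6 give s ≤ q, q < r, r < s. Chaining: s ≤ q < r < s, which forces s < s — impossible.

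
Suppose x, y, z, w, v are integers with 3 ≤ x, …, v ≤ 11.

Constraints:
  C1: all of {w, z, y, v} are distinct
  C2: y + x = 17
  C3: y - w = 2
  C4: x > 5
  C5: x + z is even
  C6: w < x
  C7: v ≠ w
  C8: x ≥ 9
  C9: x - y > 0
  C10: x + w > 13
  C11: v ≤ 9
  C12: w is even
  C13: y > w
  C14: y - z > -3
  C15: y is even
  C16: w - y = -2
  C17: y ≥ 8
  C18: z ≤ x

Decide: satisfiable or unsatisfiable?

Satisfiable

The assignment x = 9, y = 8, z = 9, w = 6, v = 3 works:
  constraint 2 holds since y + x = 17.
  constraint 3 holds since y - w = 2.
The rest check out directly.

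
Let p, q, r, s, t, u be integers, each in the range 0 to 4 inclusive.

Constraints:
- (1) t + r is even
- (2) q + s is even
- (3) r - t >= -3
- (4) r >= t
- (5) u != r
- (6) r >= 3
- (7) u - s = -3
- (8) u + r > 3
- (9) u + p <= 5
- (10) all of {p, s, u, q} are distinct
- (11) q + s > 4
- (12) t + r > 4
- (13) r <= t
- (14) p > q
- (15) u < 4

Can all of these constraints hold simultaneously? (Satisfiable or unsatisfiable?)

Take p = 3, q = 2, r = 3, s = 4, t = 3, u = 1. Then constraint 3: r - t = 0; constraint 7: u - s = -3; constraint 8: u + r = 4, and every other listed constraint is also met.

Satisfiable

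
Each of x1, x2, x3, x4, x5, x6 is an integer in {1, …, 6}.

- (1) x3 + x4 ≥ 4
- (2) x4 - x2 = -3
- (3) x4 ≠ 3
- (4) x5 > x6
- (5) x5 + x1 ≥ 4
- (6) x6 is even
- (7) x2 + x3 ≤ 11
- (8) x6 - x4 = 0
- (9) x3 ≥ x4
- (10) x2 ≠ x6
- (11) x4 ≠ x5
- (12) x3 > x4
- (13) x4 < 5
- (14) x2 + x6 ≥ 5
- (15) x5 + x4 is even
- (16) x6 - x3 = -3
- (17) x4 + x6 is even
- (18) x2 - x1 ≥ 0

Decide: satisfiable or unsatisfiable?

Try x1 = 2, x2 = 5, x3 = 5, x4 = 2, x5 = 4, x6 = 2.
Check constraint 1: x3 + x4 = 7; constraint 2: x4 - x2 = -3. The remaining constraints are straightforward to verify.

Satisfiable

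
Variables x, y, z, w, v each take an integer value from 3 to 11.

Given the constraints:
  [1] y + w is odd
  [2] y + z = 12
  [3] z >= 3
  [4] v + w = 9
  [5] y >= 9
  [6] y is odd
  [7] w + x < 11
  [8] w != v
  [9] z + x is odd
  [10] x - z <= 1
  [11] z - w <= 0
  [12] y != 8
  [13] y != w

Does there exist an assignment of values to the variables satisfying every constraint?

Try x = 4, y = 9, z = 3, w = 6, v = 3.
Check constraint 2: y + z = 12; constraint 4: v + w = 9; constraint 7: w + x = 10. The remaining constraints are straightforward to verify.

Satisfiable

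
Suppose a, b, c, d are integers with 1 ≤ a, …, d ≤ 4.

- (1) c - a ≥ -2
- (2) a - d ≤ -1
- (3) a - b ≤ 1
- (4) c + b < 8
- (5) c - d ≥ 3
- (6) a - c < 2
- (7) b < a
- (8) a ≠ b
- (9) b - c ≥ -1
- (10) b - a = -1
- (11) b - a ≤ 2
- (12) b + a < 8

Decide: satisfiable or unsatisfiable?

Constraints 2, 5, 9, and 11 give d − a ≥ 1, a − b ≥ -2, b − c ≥ -1, c − d ≥ 3.
Adding all 4 inequalities: the left sides telescope to 0, and the right sides sum to 1 + (-2) + (-1) + 3 = 1. So 0 ≥ 1, which is false.

Unsatisfiable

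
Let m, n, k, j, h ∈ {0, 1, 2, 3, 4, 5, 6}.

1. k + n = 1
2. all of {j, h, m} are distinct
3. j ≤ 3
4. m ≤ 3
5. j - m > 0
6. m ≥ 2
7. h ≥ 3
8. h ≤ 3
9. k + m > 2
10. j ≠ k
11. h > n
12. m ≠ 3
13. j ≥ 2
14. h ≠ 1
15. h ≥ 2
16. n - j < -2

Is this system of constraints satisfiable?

Unsatisfiable

Constraints 3, 4, 6, 8, 13, and 15 confine each of j, h, m to the 2 values {2, 3}.
Constraint 2 requires all 3 of them to be distinct, but only 2 values are available — impossible by the pigeonhole principle.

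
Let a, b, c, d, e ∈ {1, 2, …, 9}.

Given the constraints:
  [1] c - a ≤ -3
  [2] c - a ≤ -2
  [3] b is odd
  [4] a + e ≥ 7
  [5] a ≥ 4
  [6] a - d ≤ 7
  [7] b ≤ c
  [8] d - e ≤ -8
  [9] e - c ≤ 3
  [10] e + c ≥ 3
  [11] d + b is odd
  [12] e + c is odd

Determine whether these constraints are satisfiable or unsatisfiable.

Unsatisfiable

Constraints 1, 6, 8, and 9 give d − a ≥ -7, a − c ≥ 3, c − e ≥ -3, e − d ≥ 8.
Adding all 4 inequalities: the left sides telescope to 0, and the right sides sum to (-7) + 3 + (-3) + 8 = 1. So 0 ≥ 1, which is false.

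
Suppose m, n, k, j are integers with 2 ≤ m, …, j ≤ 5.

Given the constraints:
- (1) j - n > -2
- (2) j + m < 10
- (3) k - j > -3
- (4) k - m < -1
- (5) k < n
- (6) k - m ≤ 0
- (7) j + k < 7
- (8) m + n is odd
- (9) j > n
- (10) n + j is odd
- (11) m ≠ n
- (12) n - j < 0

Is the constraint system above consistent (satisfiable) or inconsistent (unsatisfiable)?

Try m = 4, n = 3, k = 2, j = 4.
Check constraint 1: j - n = 1; constraint 2: j + m = 8. The remaining constraints are straightforward to verify.

Satisfiable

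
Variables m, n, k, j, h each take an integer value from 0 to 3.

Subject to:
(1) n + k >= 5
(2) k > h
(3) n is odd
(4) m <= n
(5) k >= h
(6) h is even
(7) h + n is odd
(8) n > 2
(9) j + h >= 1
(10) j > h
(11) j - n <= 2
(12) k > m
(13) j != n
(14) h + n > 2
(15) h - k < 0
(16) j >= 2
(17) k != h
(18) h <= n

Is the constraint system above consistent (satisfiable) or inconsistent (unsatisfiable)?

Satisfiable

Take m = 2, n = 3, k = 3, j = 2, h = 0. Then constraint 1: n + k = 6; constraint 9: j + h = 2, and every other listed constraint is also met.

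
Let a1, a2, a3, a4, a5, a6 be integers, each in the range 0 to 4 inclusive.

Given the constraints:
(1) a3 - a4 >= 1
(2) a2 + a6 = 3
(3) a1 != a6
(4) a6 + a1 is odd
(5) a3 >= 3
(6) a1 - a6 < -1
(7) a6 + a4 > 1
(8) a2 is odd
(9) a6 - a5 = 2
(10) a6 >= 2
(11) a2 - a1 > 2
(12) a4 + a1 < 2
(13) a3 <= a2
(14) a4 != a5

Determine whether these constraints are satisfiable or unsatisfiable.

Unsatisfiable

From constraints 5 and 13: a2 ≥ a3 ≥ 3. From constraint 10: a6 ≥ 2. Hence a2 + a6 ≥ 5. But constraint 2 requires a2 + a6 = 3, and 3 < 5. Contradiction.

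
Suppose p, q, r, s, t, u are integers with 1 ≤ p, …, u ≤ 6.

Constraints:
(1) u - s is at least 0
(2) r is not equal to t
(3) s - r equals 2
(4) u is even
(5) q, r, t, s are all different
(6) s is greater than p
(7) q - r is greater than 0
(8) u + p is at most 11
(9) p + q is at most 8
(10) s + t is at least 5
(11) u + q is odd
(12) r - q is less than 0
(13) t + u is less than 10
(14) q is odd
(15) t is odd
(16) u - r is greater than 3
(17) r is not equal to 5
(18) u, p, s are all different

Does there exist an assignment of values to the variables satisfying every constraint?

Satisfiable

One satisfying assignment is p = 2, q = 3, r = 2, s = 4, t = 1, u = 6.
For the less obvious constraints — constraint 1: u - s = 2; constraint 3: s - r = 2; constraint 7: q - r = 1 — and the others hold by inspection.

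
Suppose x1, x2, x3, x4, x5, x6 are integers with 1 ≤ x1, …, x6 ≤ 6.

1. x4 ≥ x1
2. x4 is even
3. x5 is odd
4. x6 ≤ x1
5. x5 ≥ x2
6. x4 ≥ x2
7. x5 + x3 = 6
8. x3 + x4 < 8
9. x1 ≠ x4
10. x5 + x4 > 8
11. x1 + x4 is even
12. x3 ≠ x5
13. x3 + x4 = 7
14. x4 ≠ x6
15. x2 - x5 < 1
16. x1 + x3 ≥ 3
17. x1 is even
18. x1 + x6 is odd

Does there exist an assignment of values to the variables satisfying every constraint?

Satisfiable

Try x1 = 2, x2 = 5, x3 = 1, x4 = 6, x5 = 5, x6 = 1.
Check constraint 7: x5 + x3 = 6; constraint 8: x3 + x4 = 7; constraint 10: x5 + x4 = 11. The remaining constraints are straightforward to verify.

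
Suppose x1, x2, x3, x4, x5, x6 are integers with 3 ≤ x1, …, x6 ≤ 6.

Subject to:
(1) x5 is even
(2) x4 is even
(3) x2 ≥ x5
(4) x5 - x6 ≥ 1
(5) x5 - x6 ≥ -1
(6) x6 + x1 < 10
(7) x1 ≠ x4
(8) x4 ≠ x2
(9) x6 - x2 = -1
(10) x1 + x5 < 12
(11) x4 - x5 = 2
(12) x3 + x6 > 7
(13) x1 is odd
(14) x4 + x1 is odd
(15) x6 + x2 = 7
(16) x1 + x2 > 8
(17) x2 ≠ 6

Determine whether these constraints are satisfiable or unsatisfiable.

The assignment x1 = 5, x2 = 4, x3 = 5, x4 = 6, x5 = 4, x6 = 3 works:
  constraint 4 holds since x5 - x6 = 1.
  constraint 5 holds since x5 - x6 = 1.
  constraint 6 holds since x6 + x1 = 8.
The rest check out directly.

Satisfiable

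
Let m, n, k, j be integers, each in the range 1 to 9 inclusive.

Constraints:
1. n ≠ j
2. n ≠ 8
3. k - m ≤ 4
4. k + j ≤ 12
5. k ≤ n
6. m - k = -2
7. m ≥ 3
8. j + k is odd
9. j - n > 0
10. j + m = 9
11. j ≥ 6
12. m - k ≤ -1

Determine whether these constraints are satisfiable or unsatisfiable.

Satisfiable

Setting (m, n, k, j) = (3, 5, 5, 6) satisfies everything: constraint 3: k - m = 2; constraint 4: k + j = 11; constraint 6: m - k = -2, and the others follow.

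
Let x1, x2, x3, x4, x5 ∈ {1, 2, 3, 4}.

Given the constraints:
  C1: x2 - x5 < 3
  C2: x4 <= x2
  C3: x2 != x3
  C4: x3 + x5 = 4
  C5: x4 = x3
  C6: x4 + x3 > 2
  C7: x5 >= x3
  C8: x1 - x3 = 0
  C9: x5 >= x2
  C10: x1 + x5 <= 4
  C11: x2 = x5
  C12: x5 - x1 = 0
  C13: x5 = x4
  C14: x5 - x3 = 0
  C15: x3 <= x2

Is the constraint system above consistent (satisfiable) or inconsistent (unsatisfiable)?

From constraints 5, 11, and 13, x2 = x5 = x4 = x3, so x2 = x3. But constraint 3 says x2 ≠ x3. Contradiction.

Unsatisfiable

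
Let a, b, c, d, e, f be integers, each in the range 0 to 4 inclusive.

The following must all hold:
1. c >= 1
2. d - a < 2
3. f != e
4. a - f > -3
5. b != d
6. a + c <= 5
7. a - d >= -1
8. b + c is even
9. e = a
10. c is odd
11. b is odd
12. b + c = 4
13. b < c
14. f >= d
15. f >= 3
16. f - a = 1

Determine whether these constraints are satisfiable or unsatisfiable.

Satisfiable

Take a = 2, b = 1, c = 3, d = 3, e = 2, f = 3. Then constraint 2: d - a = 1; constraint 4: a - f = -1; constraint 6: a + c = 5, and every other listed constraint is also met.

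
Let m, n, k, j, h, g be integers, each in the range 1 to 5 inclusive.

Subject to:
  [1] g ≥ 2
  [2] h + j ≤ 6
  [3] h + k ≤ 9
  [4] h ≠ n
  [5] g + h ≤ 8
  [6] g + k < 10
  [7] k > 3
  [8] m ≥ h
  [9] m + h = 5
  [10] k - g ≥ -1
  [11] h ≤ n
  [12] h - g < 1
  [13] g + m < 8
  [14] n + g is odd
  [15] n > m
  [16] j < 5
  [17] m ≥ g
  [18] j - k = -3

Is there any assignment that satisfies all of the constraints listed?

Satisfiable

One satisfying assignment is m = 3, n = 4, k = 4, j = 1, h = 2, g = 3.
For the less obvious constraints — constraint 2: h + j = 3; constraint 3: h + k = 6; constraint 5: g + h = 5 — and the others hold by inspection.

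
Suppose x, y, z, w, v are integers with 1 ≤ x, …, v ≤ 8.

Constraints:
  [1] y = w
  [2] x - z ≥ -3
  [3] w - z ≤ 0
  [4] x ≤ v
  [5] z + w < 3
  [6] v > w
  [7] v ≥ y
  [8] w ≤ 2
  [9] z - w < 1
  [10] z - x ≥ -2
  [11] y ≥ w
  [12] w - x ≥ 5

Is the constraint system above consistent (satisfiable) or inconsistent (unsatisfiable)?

Unsatisfiable

Constraints 2, 3, and 12 give w − x ≥ 5, x − z ≥ -3, z − w ≥ 0.
Adding all 3 inequalities: the left sides telescope to 0, and the right sides sum to 5 + (-3) + 0 = 2. So 0 ≥ 2, which is false.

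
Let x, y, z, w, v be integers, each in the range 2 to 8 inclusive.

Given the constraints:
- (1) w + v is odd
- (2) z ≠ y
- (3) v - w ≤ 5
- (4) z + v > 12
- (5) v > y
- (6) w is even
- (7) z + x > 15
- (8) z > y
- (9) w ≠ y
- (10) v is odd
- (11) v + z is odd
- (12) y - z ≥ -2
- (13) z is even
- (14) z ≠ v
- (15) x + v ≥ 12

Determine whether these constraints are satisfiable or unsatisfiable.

Take x = 8, y = 6, z = 8, w = 2, v = 7. Then constraint 3: v - w = 5; constraint 4: z + v = 15, and every other listed constraint is also met.

Satisfiable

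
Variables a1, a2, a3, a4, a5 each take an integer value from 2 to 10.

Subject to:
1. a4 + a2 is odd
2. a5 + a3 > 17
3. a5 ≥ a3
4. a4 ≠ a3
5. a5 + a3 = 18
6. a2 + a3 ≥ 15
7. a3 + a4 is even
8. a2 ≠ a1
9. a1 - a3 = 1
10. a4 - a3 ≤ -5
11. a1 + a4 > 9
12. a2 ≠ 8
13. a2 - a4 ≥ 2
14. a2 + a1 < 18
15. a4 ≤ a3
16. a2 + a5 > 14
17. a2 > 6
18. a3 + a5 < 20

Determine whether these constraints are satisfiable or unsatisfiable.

Take a1 = 9, a2 = 7, a3 = 8, a4 = 2, a5 = 10. Then constraint 2: a5 + a3 = 18; constraint 5: a5 + a3 = 18; constraint 6: a2 + a3 = 15, and every other listed constraint is also met.

Satisfiable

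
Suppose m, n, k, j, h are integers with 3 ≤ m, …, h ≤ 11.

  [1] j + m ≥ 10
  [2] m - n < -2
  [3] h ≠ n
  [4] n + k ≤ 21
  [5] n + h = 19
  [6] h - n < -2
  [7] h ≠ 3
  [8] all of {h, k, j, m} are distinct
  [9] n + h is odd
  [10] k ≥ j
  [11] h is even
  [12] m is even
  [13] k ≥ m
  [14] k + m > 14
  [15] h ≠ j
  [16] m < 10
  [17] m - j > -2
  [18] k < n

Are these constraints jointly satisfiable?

Try m = 6, n = 11, k = 10, j = 7, h = 8.
Check constraint 1: j + m = 13; constraint 2: m - n = -5. The remaining constraints are straightforward to verify.

Satisfiable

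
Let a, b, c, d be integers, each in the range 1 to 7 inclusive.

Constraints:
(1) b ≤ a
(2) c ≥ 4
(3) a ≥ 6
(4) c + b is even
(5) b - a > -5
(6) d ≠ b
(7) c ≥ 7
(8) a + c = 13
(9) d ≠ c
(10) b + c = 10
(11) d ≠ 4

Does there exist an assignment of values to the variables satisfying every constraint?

Take a = 6, b = 3, c = 7, d = 2. Then constraint 5: b - a = -3; constraint 8: a + c = 13, and every other listed constraint is also met.

Satisfiable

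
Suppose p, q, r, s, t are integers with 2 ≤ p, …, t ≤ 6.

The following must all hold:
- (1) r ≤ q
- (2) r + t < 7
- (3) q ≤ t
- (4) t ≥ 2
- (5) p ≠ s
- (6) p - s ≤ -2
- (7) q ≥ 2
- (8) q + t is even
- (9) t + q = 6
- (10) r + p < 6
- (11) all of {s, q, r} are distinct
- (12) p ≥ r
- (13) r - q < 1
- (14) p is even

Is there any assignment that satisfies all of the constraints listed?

Satisfiable

One satisfying assignment is p = 2, q = 3, r = 2, s = 6, t = 3.
For the less obvious constraints — constraint 2: r + t = 5; constraint 6: p - s = -4 — and the others hold by inspection.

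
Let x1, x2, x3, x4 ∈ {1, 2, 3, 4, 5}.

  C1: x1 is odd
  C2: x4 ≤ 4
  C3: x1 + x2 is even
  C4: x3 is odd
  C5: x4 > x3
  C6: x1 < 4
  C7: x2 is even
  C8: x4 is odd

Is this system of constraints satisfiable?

Unsatisfiable

Constraint 1 makes x1 odd and constraint 7 makes x2 even, so x1 + x2 must be odd. Constraint 3 says x1 + x2 is even — contradiction.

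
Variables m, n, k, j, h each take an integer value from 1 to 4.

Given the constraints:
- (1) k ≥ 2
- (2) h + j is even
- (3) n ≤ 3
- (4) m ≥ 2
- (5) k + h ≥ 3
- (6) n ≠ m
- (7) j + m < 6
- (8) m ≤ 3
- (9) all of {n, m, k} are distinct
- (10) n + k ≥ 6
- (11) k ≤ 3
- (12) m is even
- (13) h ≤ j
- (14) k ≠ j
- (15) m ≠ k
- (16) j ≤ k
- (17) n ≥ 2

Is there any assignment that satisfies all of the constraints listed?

Constraints 1, 3, 4, 8, 11, and 17 confine each of n, m, k to the 2 values {2, 3}.
Constraint 9 requires all 3 of them to be distinct, but only 2 values are available — impossible by the pigeonhole principle.

Unsatisfiable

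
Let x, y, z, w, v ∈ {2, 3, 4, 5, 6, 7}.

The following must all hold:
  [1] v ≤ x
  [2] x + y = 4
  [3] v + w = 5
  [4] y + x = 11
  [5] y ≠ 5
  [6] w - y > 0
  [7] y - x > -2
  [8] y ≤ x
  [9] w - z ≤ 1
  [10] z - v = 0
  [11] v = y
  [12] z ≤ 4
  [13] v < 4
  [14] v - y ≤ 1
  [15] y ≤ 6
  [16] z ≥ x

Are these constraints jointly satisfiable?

Unsatisfiable

From constraint 15: y ≤ 6. From constraints 12 and 16: x ≤ z ≤ 4. Hence y + x ≤ 10. But constraint 4 requires y + x = 11, and 11 > 10. Contradiction.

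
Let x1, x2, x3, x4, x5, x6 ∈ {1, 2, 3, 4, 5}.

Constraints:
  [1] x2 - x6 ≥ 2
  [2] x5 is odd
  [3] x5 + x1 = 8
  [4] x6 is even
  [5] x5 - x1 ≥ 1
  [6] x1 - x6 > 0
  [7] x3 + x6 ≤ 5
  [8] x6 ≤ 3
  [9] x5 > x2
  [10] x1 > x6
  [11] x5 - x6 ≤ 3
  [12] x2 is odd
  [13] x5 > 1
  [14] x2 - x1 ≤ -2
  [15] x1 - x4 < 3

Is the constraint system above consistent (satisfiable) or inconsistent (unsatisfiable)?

Constraints 1, 5, 11, and 14 give x2 − x6 ≥ 2, x6 − x5 ≥ -3, x5 − x1 ≥ 1, x1 − x2 ≥ 2.
Adding all 4 inequalities: the left sides telescope to 0, and the right sides sum to 2 + (-3) + 1 + 2 = 2. So 0 ≥ 2, which is false.

Unsatisfiable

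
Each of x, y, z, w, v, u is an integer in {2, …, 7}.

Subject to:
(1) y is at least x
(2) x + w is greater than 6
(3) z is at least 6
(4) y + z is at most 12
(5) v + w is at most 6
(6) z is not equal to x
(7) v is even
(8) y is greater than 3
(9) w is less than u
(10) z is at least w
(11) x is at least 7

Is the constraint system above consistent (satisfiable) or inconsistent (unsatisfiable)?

From constraints 1 and 11: y ≥ x ≥ 7. From constraint 3: z ≥ 6. Hence y + z ≥ 13. But constraint 4 requires y + z ≤ 12, and 12 < 13. Contradiction.

Unsatisfiable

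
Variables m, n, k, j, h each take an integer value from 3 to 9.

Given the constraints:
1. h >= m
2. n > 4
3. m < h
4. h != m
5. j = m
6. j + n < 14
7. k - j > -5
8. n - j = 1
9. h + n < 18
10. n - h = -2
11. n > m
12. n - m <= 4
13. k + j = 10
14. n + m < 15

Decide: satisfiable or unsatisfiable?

Setting (m, n, k, j, h) = (6, 7, 4, 6, 9) satisfies everything: constraint 6: j + n = 13; constraint 7: k - j = -2; constraint 8: n - j = 1, and the others follow.

Satisfiable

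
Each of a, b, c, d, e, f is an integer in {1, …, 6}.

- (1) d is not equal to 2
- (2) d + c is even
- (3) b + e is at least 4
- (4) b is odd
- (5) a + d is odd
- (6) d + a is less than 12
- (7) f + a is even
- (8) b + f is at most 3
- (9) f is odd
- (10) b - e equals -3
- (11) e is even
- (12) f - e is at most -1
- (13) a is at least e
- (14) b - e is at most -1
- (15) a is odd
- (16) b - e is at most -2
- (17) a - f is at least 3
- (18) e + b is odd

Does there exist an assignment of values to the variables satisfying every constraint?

Satisfiable

Try a = 5, b = 1, c = 2, d = 6, e = 4, f = 1.
Check constraint 3: b + e = 5; constraint 6: d + a = 11. The remaining constraints are straightforward to verify.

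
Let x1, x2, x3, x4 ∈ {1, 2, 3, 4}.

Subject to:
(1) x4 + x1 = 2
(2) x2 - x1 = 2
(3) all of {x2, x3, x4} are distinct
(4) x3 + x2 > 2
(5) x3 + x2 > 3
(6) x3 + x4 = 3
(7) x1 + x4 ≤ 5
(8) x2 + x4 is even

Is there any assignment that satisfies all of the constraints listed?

One satisfying assignment is x1 = 1, x2 = 3, x3 = 2, x4 = 1.
For the less obvious constraints — constraint 1: x4 + x1 = 2; constraint 2: x2 - x1 = 2 — and the others hold by inspection.

Satisfiable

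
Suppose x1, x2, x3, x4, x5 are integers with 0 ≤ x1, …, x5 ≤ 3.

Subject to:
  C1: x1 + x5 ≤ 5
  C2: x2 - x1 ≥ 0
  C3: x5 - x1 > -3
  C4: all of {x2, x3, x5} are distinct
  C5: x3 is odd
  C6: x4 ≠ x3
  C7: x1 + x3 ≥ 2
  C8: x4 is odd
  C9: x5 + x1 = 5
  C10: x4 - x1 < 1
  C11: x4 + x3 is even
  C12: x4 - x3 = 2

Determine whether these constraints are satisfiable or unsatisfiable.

One satisfying assignment is x1 = 3, x2 = 3, x3 = 1, x4 = 3, x5 = 2.
For the less obvious constraints — constraint 1: x1 + x5 = 5; constraint 2: x2 - x1 = 0 — and the others hold by inspection.

Satisfiable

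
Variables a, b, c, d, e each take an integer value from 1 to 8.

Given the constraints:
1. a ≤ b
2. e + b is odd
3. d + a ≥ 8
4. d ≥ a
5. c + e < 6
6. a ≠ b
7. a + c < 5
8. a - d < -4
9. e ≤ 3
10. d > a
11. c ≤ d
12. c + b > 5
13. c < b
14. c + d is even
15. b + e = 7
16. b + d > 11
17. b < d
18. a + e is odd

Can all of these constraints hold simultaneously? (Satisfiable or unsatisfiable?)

Satisfiable

Setting (a, b, c, d, e) = (2, 6, 2, 8, 1) satisfies everything: constraint 3: d + a = 10; constraint 5: c + e = 3, and the others follow.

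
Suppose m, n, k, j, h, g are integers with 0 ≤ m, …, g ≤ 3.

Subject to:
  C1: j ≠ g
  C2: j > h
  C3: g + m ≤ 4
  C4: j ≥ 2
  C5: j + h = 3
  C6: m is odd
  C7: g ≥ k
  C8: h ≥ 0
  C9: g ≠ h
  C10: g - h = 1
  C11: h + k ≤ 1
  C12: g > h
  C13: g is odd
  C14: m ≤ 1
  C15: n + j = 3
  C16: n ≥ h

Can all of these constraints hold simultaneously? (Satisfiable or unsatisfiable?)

Setting (m, n, k, j, h, g) = (1, 0, 0, 3, 0, 1) satisfies everything: constraint 3: g + m = 2; constraint 5: j + h = 3, and the others follow.

Satisfiable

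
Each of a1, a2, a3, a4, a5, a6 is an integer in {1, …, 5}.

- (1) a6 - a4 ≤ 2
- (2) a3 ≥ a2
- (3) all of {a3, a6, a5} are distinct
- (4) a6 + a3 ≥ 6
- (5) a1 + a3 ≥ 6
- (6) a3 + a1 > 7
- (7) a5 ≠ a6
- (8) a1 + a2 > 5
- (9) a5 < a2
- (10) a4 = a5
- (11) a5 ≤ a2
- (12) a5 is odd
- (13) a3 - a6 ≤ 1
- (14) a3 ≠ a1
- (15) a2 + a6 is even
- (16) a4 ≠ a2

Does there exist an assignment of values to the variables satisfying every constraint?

Setting (a1, a2, a3, a4, a5, a6) = (3, 4, 5, 3, 3, 4) satisfies everything: constraint 1: a6 - a4 = 1; constraint 4: a6 + a3 = 9; constraint 5: a1 + a3 = 8, and the others follow.

Satisfiable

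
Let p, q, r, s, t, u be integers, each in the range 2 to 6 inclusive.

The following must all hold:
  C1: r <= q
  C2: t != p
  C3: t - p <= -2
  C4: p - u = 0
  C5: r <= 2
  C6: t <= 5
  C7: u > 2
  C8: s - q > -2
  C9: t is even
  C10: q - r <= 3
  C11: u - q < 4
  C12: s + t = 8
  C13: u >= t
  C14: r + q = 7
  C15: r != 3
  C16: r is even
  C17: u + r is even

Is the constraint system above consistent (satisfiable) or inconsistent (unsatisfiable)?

Satisfiable

Try p = 6, q = 5, r = 2, s = 6, t = 2, u = 6.
Check constraint 3: t - p = -4; constraint 4: p - u = 0; constraint 8: s - q = 1. The remaining constraints are straightforward to verify.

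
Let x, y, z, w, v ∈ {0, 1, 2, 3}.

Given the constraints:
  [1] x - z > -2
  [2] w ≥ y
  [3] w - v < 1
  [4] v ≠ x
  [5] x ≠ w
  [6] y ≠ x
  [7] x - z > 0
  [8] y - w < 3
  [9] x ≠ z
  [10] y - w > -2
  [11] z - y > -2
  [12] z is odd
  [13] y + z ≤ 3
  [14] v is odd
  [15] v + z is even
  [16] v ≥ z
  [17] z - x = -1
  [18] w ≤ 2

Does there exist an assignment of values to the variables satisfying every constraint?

Satisfiable

Try x = 2, y = 1, z = 1, w = 1, v = 3.
Check constraint 1: x - z = 1; constraint 3: w - v = -2; constraint 7: x - z = 1. The remaining constraints are straightforward to verify.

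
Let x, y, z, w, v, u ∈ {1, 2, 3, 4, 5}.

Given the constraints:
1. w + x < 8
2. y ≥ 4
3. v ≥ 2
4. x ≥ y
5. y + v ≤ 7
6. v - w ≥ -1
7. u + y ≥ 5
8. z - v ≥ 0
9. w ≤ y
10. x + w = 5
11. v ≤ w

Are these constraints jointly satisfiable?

From constraints 2 and 4: x ≥ y ≥ 4. From constraints 3 and 11: w ≥ v ≥ 2. Hence x + w ≥ 6. But constraint 10 requires x + w = 5, and 5 < 6. Contradiction.

Unsatisfiable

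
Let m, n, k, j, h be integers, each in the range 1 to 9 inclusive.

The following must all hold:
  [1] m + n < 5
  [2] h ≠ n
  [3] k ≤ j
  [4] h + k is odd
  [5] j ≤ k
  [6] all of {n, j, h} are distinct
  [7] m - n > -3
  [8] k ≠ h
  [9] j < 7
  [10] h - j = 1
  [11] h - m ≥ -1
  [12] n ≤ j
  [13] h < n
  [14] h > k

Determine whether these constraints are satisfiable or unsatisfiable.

Constraints 5, 12, 13, and 14 give h < n, n ≤ j, j ≤ k, k < h. Chaining: h < n ≤ j ≤ k < h, which forces h < h — impossible.

Unsatisfiable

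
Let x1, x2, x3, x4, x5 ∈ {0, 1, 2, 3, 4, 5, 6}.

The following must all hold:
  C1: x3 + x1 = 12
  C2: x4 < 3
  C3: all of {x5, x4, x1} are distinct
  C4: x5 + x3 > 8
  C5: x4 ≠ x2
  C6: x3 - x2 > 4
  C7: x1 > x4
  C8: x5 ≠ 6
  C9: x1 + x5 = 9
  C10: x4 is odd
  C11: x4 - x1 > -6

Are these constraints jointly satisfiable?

Satisfiable

Setting (x1, x2, x3, x4, x5) = (6, 0, 6, 1, 3) satisfies everything: constraint 1: x3 + x1 = 12; constraint 4: x5 + x3 = 9, and the others follow.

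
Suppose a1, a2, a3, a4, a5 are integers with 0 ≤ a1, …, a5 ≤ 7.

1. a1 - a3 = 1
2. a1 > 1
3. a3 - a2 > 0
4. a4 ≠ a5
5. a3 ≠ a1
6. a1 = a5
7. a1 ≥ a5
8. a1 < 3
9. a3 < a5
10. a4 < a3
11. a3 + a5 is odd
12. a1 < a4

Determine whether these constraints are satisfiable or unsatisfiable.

Unsatisfiable

Constraints 7, 9, 10, and 12 give a5 ≤ a1, a1 < a4, a4 < a3, a3 < a5. Chaining: a5 ≤ a1 < a4 < a3 < a5, which forces a5 < a5 — impossible.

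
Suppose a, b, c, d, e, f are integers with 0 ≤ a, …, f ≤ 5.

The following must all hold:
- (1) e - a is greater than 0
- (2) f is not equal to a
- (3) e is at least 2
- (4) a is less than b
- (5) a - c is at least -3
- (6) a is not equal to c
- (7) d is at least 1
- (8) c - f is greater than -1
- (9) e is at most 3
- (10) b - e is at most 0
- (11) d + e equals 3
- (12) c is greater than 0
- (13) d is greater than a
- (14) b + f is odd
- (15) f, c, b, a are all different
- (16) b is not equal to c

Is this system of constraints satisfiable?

Take a = 0, b = 2, c = 3, d = 1, e = 2, f = 1. Then constraint 1: e - a = 2; constraint 5: a - c = -3; constraint 8: c - f = 2, and every other listed constraint is also met.

Satisfiable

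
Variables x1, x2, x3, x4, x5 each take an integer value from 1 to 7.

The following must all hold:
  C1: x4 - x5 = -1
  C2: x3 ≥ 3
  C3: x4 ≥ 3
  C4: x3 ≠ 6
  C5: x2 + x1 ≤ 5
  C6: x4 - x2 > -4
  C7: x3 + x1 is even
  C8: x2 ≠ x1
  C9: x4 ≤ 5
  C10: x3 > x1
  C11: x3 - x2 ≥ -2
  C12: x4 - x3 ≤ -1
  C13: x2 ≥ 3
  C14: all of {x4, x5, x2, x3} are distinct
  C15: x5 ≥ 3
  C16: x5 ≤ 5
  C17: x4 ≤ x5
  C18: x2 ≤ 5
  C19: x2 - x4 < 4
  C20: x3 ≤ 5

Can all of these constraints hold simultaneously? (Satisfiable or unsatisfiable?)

Constraints 2, 3, 9, 13, 15, 16, 18, and 20 confine each of x4, x5, x2, x3 to the 3 values {3, …, 5}.
Constraint 14 requires all 4 of them to be distinct, but only 3 values are available — impossible by the pigeonhole principle.

Unsatisfiable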